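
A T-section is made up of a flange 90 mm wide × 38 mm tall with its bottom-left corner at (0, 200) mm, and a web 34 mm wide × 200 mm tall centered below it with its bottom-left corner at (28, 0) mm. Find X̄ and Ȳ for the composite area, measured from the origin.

X̄ = 45.00 mm, Ȳ = 139.82 mm

web: A = 34 × 200 = 6800.00, centroid at (45.00, 100.00).
flange: A = 90 × 38 = 3420.00, centroid at (45.00, 219.00).
ΣA = 10220.00 mm²
ΣAX̄ = (6800.00)(45.00) + (3420.00)(45.00) = 459900.00 mm³
ΣAȲ = (6800.00)(100.00) + (3420.00)(219.00) = 1428980.00 mm³
X̄ = 459900.00 / 10220.00 = 45.00 mm
Ȳ = 1428980.00 / 10220.00 = 139.82 mm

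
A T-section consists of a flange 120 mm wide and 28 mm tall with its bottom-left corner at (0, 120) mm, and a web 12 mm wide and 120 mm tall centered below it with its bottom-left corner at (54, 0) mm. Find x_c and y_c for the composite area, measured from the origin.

web: A = 12 × 120 = 1440.00, centroid at (60.00, 60.00).
flange: A = 120 × 28 = 3360.00, centroid at (60.00, 134.00).
ΣA = 4800.00 mm²
ΣAx_c = (1440.00)(60.00) + (3360.00)(60.00) = 288000.00 mm³
ΣAy_c = (1440.00)(60.00) + (3360.00)(134.00) = 536640.00 mm³
x_c = 288000.00 / 4800.00 = 60.00 mm
y_c = 536640.00 / 4800.00 = 111.80 mm

x_c = 60.00 mm, y_c = 111.80 mm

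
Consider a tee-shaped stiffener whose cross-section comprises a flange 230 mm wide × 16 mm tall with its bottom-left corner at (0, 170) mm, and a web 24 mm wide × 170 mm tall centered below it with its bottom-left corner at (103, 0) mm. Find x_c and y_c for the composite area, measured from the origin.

x_c = 115.00 mm, y_c = 129.10 mm

web: A = 24 × 170 = 4080.00, centroid at (115.00, 85.00).
flange: A = 230 × 16 = 3680.00, centroid at (115.00, 178.00).
ΣA = 7760.00 mm²
ΣAx_c = (4080.00)(115.00) + (3680.00)(115.00) = 892400.00 mm³
ΣAy_c = (4080.00)(85.00) + (3680.00)(178.00) = 1001840.00 mm³
x_c = 892400.00 / 7760.00 = 115.00 mm
y_c = 1001840.00 / 7760.00 = 129.10 mm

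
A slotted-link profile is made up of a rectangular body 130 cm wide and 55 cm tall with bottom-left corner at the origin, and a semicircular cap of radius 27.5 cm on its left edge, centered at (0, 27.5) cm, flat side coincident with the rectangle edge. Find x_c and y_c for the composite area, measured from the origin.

x_c = 54.08 cm, y_c = 27.50 cm

Part | A | x̄ᵢ | ȳᵢ | A·x̄ᵢ | A·ȳᵢ
rectangular body | 7150.00 | 65.00 | 27.50 | 464750.00 | 196625.00
semicircular end | 1187.91 | -11.67 | 27.50 | -13864.58 | 32667.65
Σ | 8337.91 |  |  | 450885.42 | 229292.65
x_c = 450885.42 / 8337.91 = 54.08 cm
y_c = 229292.65 / 8337.91 = 27.50 cm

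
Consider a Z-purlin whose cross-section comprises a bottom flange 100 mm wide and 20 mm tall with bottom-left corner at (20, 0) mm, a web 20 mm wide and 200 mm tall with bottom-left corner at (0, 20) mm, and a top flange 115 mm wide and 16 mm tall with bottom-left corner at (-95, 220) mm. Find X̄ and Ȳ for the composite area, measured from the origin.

X̄ = 14.16 mm, Ȳ = 117.29 mm

bottom flange: A = 100 × 20 = 2000.00, centroid at (70.00, 10.00).
web: A = 20 × 200 = 4000.00, centroid at (10.00, 120.00).
top flange: A = 115 × 16 = 1840.00, centroid at (-37.50, 228.00).
ΣA = 7840.00 mm²
ΣAX̄ = (2000.00)(70.00) + (4000.00)(10.00) + (1840.00)(-37.50) = 111000.00 mm³
ΣAȲ = (2000.00)(10.00) + (4000.00)(120.00) + (1840.00)(228.00) = 919520.00 mm³
X̄ = 111000.00 / 7840.00 = 14.16 mm
Ȳ = 919520.00 / 7840.00 = 117.29 mm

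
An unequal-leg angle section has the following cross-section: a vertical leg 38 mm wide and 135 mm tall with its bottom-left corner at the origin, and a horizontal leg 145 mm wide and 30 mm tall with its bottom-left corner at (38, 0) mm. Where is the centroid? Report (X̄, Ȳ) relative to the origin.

X̄ = 60.99 mm, Ȳ = 43.41 mm

Part | A | x̄ᵢ | ȳᵢ | A·x̄ᵢ | A·ȳᵢ
vertical leg | 5130.00 | 19.00 | 67.50 | 97470.00 | 346275.00
horizontal leg | 4350.00 | 110.50 | 15.00 | 480675.00 | 65250.00
Σ | 9480.00 |  |  | 578145.00 | 411525.00
X̄ = 578145.00 / 9480.00 = 60.99 mm
Ȳ = 411525.00 / 9480.00 = 43.41 mm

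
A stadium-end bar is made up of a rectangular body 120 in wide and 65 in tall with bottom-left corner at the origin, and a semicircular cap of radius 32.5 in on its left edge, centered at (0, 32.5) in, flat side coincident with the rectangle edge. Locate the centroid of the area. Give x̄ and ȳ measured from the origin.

rectangular body: A = 120 × 65 = 7800.00, centroid at (60.00, 32.50).
semicircular end: A = ½π·32.5² = 1659.15, centroid at (-13.79, 32.50).
ΣA = 9459.15 in², ΣAx̄ = 445114.58 in³, ΣAȳ = 307422.49 in³.
x̄ = 445114.58/9459.15 = 47.06 in; ȳ = 307422.49/9459.15 = 32.50 in.

x̄ = 47.06 in, ȳ = 32.50 in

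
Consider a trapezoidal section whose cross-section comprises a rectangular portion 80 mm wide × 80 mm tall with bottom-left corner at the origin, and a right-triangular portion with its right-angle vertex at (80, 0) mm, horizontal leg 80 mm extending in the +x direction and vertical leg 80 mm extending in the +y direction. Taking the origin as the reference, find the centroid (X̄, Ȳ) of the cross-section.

Part | A | x̄ᵢ | ȳᵢ | A·x̄ᵢ | A·ȳᵢ
rectangular portion | 6400.00 | 40.00 | 40.00 | 256000.00 | 256000.00
triangular portion | 3200.00 | 106.67 | 26.67 | 341333.33 | 85333.33
Σ | 9600.00 |  |  | 597333.33 | 341333.33
X̄ = 597333.33 / 9600.00 = 62.22 mm
Ȳ = 341333.33 / 9600.00 = 35.56 mm

X̄ = 62.22 mm, Ȳ = 35.56 mm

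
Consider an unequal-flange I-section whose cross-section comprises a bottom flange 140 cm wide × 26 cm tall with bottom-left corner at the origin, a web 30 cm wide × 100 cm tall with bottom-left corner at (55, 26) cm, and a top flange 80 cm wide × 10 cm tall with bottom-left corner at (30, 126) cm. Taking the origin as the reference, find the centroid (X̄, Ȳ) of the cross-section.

X̄ = 70.00 cm, Ȳ = 51.09 cm

bottom flange: A = 140 × 26 = 3640.00, centroid at (70.00, 13.00).
web: A = 30 × 100 = 3000.00, centroid at (70.00, 76.00).
top flange: A = 80 × 10 = 800.00, centroid at (70.00, 131.00).
ΣA = 7440.00 cm², ΣAX̄ = 520800.00 cm³, ΣAȲ = 380120.00 cm³.
X̄ = 520800.00/7440.00 = 70.00 cm; Ȳ = 380120.00/7440.00 = 51.09 cm.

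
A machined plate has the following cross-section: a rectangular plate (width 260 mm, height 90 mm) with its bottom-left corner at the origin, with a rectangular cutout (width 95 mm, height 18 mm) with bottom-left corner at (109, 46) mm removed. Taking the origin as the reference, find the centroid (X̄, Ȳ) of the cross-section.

X̄ = 127.91 mm, Ȳ = 44.21 mm

plate: A = 260 × 90 = 23400.00, centroid at (130.00, 45.00).
hole: A = −(95 × 18) = -1710.00, centroid at (156.50, 55.00).
ΣA = 21690.00 mm², ΣAX̄ = 2774385.00 mm³, ΣAȲ = 958950.00 mm³.
X̄ = 2774385.00/21690.00 = 127.91 mm; Ȳ = 958950.00/21690.00 = 44.21 mm.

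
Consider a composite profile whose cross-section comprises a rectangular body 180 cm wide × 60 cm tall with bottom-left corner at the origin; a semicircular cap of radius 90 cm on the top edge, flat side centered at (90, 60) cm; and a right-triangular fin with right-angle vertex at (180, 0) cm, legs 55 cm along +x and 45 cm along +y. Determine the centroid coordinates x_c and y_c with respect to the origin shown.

x_c = 95.41 cm, y_c = 64.29 cm

rectangular body: A = 180 × 60 = 10800.00, centroid at (90.00, 30.00).
semicircular top: A = ½π·90² = 12723.45, centroid at (90.00, 98.20).
triangular fin: A = ½·55·45 = 1237.50, centroid at (198.33, 15.00).
ΣA = 24760.95 cm²
ΣAx_c = (10800.00)(90.00) + (12723.45)(90.00) + (1237.50)(198.33) = 2362548.02 cm³
ΣAy_c = (10800.00)(30.00) + (12723.45)(98.20) + (1237.50)(15.00) = 1591969.51 cm³
x_c = 2362548.02 / 24760.95 = 95.41 cm
y_c = 1591969.51 / 24760.95 = 64.29 cm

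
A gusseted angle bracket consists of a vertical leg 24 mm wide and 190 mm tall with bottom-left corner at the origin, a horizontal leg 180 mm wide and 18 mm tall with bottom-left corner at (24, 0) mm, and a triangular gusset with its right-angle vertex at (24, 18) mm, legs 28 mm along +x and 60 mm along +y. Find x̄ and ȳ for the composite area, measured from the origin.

x̄ = 52.32 mm, ȳ = 57.21 mm

vertical leg: A = 24 × 190 = 4560.00, centroid at (12.00, 95.00).
horizontal leg: A = 180 × 18 = 3240.00, centroid at (114.00, 9.00).
gusset: A = ½·28·60 = 840.00, centroid at (33.33, 38.00).
ΣA = 8640.00 mm², ΣAx̄ = 452080.00 mm³, ΣAȳ = 494280.00 mm³.
x̄ = 452080.00/8640.00 = 52.32 mm; ȳ = 494280.00/8640.00 = 57.21 mm.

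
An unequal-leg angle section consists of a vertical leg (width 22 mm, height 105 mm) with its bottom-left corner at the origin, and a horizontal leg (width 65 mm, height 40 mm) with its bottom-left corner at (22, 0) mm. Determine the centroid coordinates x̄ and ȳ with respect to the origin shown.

x̄ = 34.03 mm, ȳ = 35.29 mm

vertical leg: A = 22 × 105 = 2310.00, centroid at (11.00, 52.50).
horizontal leg: A = 65 × 40 = 2600.00, centroid at (54.50, 20.00).
ΣA = 4910.00 mm²
ΣAx̄ = (2310.00)(11.00) + (2600.00)(54.50) = 167110.00 mm³
ΣAȳ = (2310.00)(52.50) + (2600.00)(20.00) = 173275.00 mm³
x̄ = 167110.00 / 4910.00 = 34.03 mm
ȳ = 173275.00 / 4910.00 = 35.29 mm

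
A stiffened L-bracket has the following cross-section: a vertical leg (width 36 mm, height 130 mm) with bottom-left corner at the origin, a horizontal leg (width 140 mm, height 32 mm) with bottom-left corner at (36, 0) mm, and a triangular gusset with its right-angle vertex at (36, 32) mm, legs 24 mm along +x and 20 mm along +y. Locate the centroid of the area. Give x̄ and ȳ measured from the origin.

Part | A | x̄ᵢ | ȳᵢ | A·x̄ᵢ | A·ȳᵢ
vertical leg | 4680.00 | 18.00 | 65.00 | 84240.00 | 304200.00
horizontal leg | 4480.00 | 106.00 | 16.00 | 474880.00 | 71680.00
gusset | 240.00 | 44.00 | 38.67 | 10560.00 | 9280.00
Σ | 9400.00 |  |  | 569680.00 | 385160.00
x̄ = 569680.00 / 9400.00 = 60.60 mm
ȳ = 385160.00 / 9400.00 = 40.97 mm

x̄ = 60.60 mm, ȳ = 40.97 mm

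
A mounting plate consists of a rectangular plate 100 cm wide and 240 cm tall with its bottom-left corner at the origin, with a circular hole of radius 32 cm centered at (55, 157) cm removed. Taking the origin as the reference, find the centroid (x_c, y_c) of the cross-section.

x_c = 49.23 cm, y_c = 114.27 cm

plate: A = 100 × 240 = 24000.00, centroid at (50.00, 120.00).
hole: A = −π·32² = -3216.99, centroid at (55.00, 157.00).
ΣA = 20783.01 cm², ΣAx_c = 1023065.50 cm³, ΣAy_c = 2374932.43 cm³.
x_c = 1023065.50/20783.01 = 49.23 cm; y_c = 2374932.43/20783.01 = 114.27 cm.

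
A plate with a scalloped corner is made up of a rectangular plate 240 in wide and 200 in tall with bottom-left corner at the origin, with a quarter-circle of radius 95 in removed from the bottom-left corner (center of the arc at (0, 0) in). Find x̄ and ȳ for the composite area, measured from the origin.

plate: A = 240 × 200 = 48000.00, centroid at (120.00, 100.00).
removed quarter-circle: A = −¼π·95² = -7088.22, centroid at (40.32, 40.32).
ΣA = 40911.78 in²
ΣAx̄ = (48000.00)(120.00) + (-7088.22)(40.32) = 5474208.33 in³
ΣAȳ = (48000.00)(100.00) + (-7088.22)(40.32) = 4514208.33 in³
x̄ = 5474208.33 / 40911.78 = 133.81 in
ȳ = 4514208.33 / 40911.78 = 110.34 in

x̄ = 133.81 in, ȳ = 110.34 in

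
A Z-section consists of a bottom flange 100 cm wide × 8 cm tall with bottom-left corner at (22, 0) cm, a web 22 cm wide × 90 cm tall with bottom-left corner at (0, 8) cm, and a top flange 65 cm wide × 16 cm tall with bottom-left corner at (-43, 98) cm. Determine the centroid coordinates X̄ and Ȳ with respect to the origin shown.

X̄ = 17.92 cm, Ȳ = 57.17 cm

bottom flange: A = 100 × 8 = 800.00, centroid at (72.00, 4.00).
web: A = 22 × 90 = 1980.00, centroid at (11.00, 53.00).
top flange: A = 65 × 16 = 1040.00, centroid at (-10.50, 106.00).
ΣA = 3820.00 cm², ΣAX̄ = 68460.00 cm³, ΣAȲ = 218380.00 cm³.
X̄ = 68460.00/3820.00 = 17.92 cm; Ȳ = 218380.00/3820.00 = 57.17 cm.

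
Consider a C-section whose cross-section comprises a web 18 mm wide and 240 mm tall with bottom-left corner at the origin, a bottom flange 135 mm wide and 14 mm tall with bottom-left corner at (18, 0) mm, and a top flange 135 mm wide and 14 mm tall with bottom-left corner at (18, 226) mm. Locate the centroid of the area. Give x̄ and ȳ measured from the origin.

web: A = 18 × 240 = 4320.00, centroid at (9.00, 120.00).
bottom flange: A = 135 × 14 = 1890.00, centroid at (85.50, 7.00).
top flange: A = 135 × 14 = 1890.00, centroid at (85.50, 233.00).
ΣA = 8100.00 mm², ΣAx̄ = 362070.00 mm³, ΣAȳ = 972000.00 mm³.
x̄ = 362070.00/8100.00 = 44.70 mm; ȳ = 972000.00/8100.00 = 120.00 mm.

x̄ = 44.70 mm, ȳ = 120.00 mm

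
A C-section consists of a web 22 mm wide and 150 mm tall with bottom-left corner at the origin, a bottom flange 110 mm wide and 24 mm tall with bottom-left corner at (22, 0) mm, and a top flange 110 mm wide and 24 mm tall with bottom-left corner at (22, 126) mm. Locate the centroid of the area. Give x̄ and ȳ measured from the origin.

web: A = 22 × 150 = 3300.00, centroid at (11.00, 75.00).
bottom flange: A = 110 × 24 = 2640.00, centroid at (77.00, 12.00).
top flange: A = 110 × 24 = 2640.00, centroid at (77.00, 138.00).
ΣA = 8580.00 mm²
ΣAx̄ = (3300.00)(11.00) + (2640.00)(77.00) + (2640.00)(77.00) = 442860.00 mm³
ΣAȳ = (3300.00)(75.00) + (2640.00)(12.00) + (2640.00)(138.00) = 643500.00 mm³
x̄ = 442860.00 / 8580.00 = 51.62 mm
ȳ = 643500.00 / 8580.00 = 75.00 mm

x̄ = 51.62 mm, ȳ = 75.00 mm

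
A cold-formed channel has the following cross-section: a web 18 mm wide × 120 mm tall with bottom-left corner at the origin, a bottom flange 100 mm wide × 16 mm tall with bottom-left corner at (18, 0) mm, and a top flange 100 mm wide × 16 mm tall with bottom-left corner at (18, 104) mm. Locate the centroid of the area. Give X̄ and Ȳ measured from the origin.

X̄ = 44.22 mm, Ȳ = 60.00 mm

Part | A | x̄ᵢ | ȳᵢ | A·x̄ᵢ | A·ȳᵢ
web | 2160.00 | 9.00 | 60.00 | 19440.00 | 129600.00
bottom flange | 1600.00 | 68.00 | 8.00 | 108800.00 | 12800.00
top flange | 1600.00 | 68.00 | 112.00 | 108800.00 | 179200.00
Σ | 5360.00 |  |  | 237040.00 | 321600.00
X̄ = 237040.00 / 5360.00 = 44.22 mm
Ȳ = 321600.00 / 5360.00 = 60.00 mm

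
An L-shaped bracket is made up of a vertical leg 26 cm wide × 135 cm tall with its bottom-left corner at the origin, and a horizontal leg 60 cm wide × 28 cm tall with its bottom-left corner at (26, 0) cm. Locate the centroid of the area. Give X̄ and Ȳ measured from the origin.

X̄ = 26.92 cm, Ȳ = 50.18 cm

vertical leg: A = 26 × 135 = 3510.00, centroid at (13.00, 67.50).
horizontal leg: A = 60 × 28 = 1680.00, centroid at (56.00, 14.00).
ΣA = 5190.00 cm², ΣAX̄ = 139710.00 cm³, ΣAȲ = 260445.00 cm³.
X̄ = 139710.00/5190.00 = 26.92 cm; Ȳ = 260445.00/5190.00 = 50.18 cm.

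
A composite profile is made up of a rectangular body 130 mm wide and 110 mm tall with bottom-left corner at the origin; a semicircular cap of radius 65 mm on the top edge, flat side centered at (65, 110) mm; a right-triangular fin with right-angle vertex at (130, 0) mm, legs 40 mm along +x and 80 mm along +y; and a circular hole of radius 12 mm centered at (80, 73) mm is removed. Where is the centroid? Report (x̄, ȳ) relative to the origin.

x̄ = 70.37 mm, ȳ = 77.40 mm

Part | A | x̄ᵢ | ȳᵢ | A·x̄ᵢ | A·ȳᵢ
rectangular body | 14300.00 | 65.00 | 55.00 | 929500.00 | 786500.00
semicircular top | 6636.61 | 65.00 | 137.59 | 431379.94 | 913110.93
triangular fin | 1600.00 | 143.33 | 26.67 | 229333.33 | 42666.67
hole | -452.39 | 80.00 | 73.00 | -36191.15 | -33024.42
Σ | 22084.23 |  |  | 1554022.13 | 1709253.17
x̄ = 1554022.13 / 22084.23 = 70.37 mm
ȳ = 1709253.17 / 22084.23 = 77.40 mm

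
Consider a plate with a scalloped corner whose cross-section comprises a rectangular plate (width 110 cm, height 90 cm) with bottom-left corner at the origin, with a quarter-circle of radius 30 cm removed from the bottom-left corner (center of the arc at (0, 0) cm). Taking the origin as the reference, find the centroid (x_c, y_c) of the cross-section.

x_c = 58.25 cm, y_c = 47.48 cm

plate: A = 110 × 90 = 9900.00, centroid at (55.00, 45.00).
removed quarter-circle: A = −¼π·30² = -706.86, centroid at (12.73, 12.73).
ΣA = 9193.14 cm²
ΣAx_c = (9900.00)(55.00) + (-706.86)(12.73) = 535500.00 cm³
ΣAy_c = (9900.00)(45.00) + (-706.86)(12.73) = 436500.00 cm³
x_c = 535500.00 / 9193.14 = 58.25 cm
y_c = 436500.00 / 9193.14 = 47.48 cm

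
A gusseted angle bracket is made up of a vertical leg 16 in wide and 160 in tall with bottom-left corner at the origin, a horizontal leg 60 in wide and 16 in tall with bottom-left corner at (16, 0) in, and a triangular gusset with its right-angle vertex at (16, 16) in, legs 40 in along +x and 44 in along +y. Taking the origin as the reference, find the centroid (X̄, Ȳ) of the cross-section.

vertical leg: A = 16 × 160 = 2560.00, centroid at (8.00, 80.00).
horizontal leg: A = 60 × 16 = 960.00, centroid at (46.00, 8.00).
gusset: A = ½·40·44 = 880.00, centroid at (29.33, 30.67).
ΣA = 4400.00 in²
ΣAX̄ = (2560.00)(8.00) + (960.00)(46.00) + (880.00)(29.33) = 90453.33 in³
ΣAȲ = (2560.00)(80.00) + (960.00)(8.00) + (880.00)(30.67) = 239466.67 in³
X̄ = 90453.33 / 4400.00 = 20.56 in
Ȳ = 239466.67 / 4400.00 = 54.42 in

X̄ = 20.56 in, Ȳ = 54.42 in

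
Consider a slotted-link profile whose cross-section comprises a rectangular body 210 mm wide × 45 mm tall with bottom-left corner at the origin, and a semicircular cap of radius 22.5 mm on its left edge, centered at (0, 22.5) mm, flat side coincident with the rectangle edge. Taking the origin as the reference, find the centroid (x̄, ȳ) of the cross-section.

x̄ = 96.11 mm, ȳ = 22.50 mm

rectangular body: A = 210 × 45 = 9450.00, centroid at (105.00, 22.50).
semicircular end: A = ½π·22.5² = 795.22, centroid at (-9.55, 22.50).
ΣA = 10245.22 mm², ΣAx̄ = 984656.25 mm³, ΣAȳ = 230517.35 mm³.
x̄ = 984656.25/10245.22 = 96.11 mm; ȳ = 230517.35/10245.22 = 22.50 mm.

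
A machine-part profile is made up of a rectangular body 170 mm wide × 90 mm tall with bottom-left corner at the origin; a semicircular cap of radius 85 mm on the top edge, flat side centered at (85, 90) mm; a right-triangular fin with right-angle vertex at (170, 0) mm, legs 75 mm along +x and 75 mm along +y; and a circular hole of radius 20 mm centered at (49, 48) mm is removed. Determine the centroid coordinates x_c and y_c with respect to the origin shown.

x_c = 97.57 mm, y_c = 75.49 mm

rectangular body: A = 170 × 90 = 15300.00, centroid at (85.00, 45.00).
semicircular top: A = ½π·85² = 11349.00, centroid at (85.00, 126.08).
triangular fin: A = ½·75·75 = 2812.50, centroid at (195.00, 25.00).
hole: A = −π·20² = -1256.64, centroid at (49.00, 48.00).
ΣA = 28204.87 mm²
ΣAx_c = (15300.00)(85.00) + (11349.00)(85.00) + (2812.50)(195.00) + (-1256.64)(49.00) = 2752027.58 mm³
ΣAy_c = (15300.00)(45.00) + (11349.00)(126.08) + (2812.50)(25.00) + (-1256.64)(48.00) = 2129320.90 mm³
x_c = 2752027.58 / 28204.87 = 97.57 mm
y_c = 2129320.90 / 28204.87 = 75.49 mm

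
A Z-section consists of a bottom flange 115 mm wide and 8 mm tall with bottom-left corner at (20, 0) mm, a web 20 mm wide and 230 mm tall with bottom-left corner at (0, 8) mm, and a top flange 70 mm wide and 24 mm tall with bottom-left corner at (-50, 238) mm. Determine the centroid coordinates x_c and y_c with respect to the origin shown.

Part | A | x̄ᵢ | ȳᵢ | A·x̄ᵢ | A·ȳᵢ
bottom flange | 920.00 | 77.50 | 4.00 | 71300.00 | 3680.00
web | 4600.00 | 10.00 | 123.00 | 46000.00 | 565800.00
top flange | 1680.00 | -15.00 | 250.00 | -25200.00 | 420000.00
Σ | 7200.00 |  |  | 92100.00 | 989480.00
x_c = 92100.00 / 7200.00 = 12.79 mm
y_c = 989480.00 / 7200.00 = 137.43 mm

x_c = 12.79 mm, y_c = 137.43 mm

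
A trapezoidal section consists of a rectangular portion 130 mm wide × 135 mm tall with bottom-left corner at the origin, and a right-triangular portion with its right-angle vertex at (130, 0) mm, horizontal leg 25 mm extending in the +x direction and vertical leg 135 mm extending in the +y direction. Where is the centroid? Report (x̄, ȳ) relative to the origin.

x̄ = 71.43 mm, ȳ = 65.53 mm

rectangular portion: A = 130 × 135 = 17550.00, centroid at (65.00, 67.50).
triangular portion: A = ½·25·135 = 1687.50, centroid at (138.33, 45.00).
ΣA = 19237.50 mm²
ΣAx̄ = (17550.00)(65.00) + (1687.50)(138.33) = 1374187.50 mm³
ΣAȳ = (17550.00)(67.50) + (1687.50)(45.00) = 1260562.50 mm³
x̄ = 1374187.50 / 19237.50 = 71.43 mm
ȳ = 1260562.50 / 19237.50 = 65.53 mm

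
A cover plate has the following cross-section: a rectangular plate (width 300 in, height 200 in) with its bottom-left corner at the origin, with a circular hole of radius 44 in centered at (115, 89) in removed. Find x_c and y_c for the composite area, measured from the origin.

plate: A = 300 × 200 = 60000.00, centroid at (150.00, 100.00).
hole: A = −π·44² = -6082.12, centroid at (115.00, 89.00).
ΣA = 53917.88 in²
ΣAx_c = (60000.00)(150.00) + (-6082.12)(115.00) = 8300555.81 in³
ΣAy_c = (60000.00)(100.00) + (-6082.12)(89.00) = 5458691.02 in³
x_c = 8300555.81 / 53917.88 = 153.95 in
y_c = 5458691.02 / 53917.88 = 101.24 in

x_c = 153.95 in, y_c = 101.24 in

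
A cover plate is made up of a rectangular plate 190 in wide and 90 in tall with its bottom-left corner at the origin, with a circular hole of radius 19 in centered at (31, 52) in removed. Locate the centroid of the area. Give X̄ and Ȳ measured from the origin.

Part | A | x̄ᵢ | ȳᵢ | A·x̄ᵢ | A·ȳᵢ
plate | 17100.00 | 95.00 | 45.00 | 1624500.00 | 769500.00
hole | -1134.11 | 31.00 | 52.00 | -35157.56 | -58973.98
Σ | 15965.89 |  |  | 1589342.44 | 710526.02
X̄ = 1589342.44 / 15965.89 = 99.55 in
Ȳ = 710526.02 / 15965.89 = 44.50 in

X̄ = 99.55 in, Ȳ = 44.50 in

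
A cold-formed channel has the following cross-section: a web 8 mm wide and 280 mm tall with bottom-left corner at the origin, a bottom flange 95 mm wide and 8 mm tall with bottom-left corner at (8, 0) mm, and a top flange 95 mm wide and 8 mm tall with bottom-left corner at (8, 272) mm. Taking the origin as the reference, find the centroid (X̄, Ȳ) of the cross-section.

web: A = 8 × 280 = 2240.00, centroid at (4.00, 140.00).
bottom flange: A = 95 × 8 = 760.00, centroid at (55.50, 4.00).
top flange: A = 95 × 8 = 760.00, centroid at (55.50, 276.00).
ΣA = 3760.00 mm², ΣAX̄ = 93320.00 mm³, ΣAȲ = 526400.00 mm³.
X̄ = 93320.00/3760.00 = 24.82 mm; Ȳ = 526400.00/3760.00 = 140.00 mm.

X̄ = 24.82 mm, Ȳ = 140.00 mm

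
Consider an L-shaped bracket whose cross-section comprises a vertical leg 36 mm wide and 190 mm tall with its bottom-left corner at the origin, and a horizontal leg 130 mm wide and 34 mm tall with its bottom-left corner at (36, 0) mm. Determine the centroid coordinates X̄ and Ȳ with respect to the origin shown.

vertical leg: A = 36 × 190 = 6840.00, centroid at (18.00, 95.00).
horizontal leg: A = 130 × 34 = 4420.00, centroid at (101.00, 17.00).
ΣA = 11260.00 mm², ΣAX̄ = 569540.00 mm³, ΣAȲ = 724940.00 mm³.
X̄ = 569540.00/11260.00 = 50.58 mm; Ȳ = 724940.00/11260.00 = 64.38 mm.

X̄ = 50.58 mm, Ȳ = 64.38 mm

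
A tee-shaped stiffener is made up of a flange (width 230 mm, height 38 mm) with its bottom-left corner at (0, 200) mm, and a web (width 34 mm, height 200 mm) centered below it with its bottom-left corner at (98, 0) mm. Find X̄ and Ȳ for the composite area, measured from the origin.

web: A = 34 × 200 = 6800.00, centroid at (115.00, 100.00).
flange: A = 230 × 38 = 8740.00, centroid at (115.00, 219.00).
ΣA = 15540.00 mm²
ΣAX̄ = (6800.00)(115.00) + (8740.00)(115.00) = 1787100.00 mm³
ΣAȲ = (6800.00)(100.00) + (8740.00)(219.00) = 2594060.00 mm³
X̄ = 1787100.00 / 15540.00 = 115.00 mm
Ȳ = 2594060.00 / 15540.00 = 166.93 mm

X̄ = 115.00 mm, Ȳ = 166.93 mm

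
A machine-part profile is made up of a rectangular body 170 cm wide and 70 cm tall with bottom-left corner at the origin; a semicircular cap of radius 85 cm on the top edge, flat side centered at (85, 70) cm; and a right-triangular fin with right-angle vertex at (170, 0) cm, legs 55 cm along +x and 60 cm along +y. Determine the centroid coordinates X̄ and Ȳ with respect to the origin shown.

X̄ = 91.85 cm, Ȳ = 66.40 cm

rectangular body: A = 170 × 70 = 11900.00, centroid at (85.00, 35.00).
semicircular top: A = ½π·85² = 11349.00, centroid at (85.00, 106.08).
triangular fin: A = ½·55·60 = 1650.00, centroid at (188.33, 20.00).
ΣA = 24899.00 cm², ΣAX̄ = 2286915.29 cm³, ΣAȲ = 1653346.91 cm³.
X̄ = 2286915.29/24899.00 = 91.85 cm; Ȳ = 1653346.91/24899.00 = 66.40 cm.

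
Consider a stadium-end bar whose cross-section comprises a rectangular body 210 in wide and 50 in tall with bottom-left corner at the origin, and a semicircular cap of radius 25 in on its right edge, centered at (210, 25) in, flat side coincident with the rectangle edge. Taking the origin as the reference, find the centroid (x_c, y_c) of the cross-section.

rectangular body: A = 210 × 50 = 10500.00, centroid at (105.00, 25.00).
semicircular end: A = ½π·25² = 981.75, centroid at (220.61, 25.00).
ΣA = 11481.75 in², ΣAx_c = 1319083.68 in³, ΣAy_c = 287043.69 in³.
x_c = 1319083.68/11481.75 = 114.89 in; y_c = 287043.69/11481.75 = 25.00 in.

x_c = 114.89 in, y_c = 25.00 in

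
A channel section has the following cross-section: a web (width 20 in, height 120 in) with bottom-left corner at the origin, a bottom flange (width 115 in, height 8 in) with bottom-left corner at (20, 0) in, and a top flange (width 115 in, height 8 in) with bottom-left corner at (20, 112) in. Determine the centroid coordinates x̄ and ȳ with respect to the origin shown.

x̄ = 39.29 in, ȳ = 60.00 in

web: A = 20 × 120 = 2400.00, centroid at (10.00, 60.00).
bottom flange: A = 115 × 8 = 920.00, centroid at (77.50, 4.00).
top flange: A = 115 × 8 = 920.00, centroid at (77.50, 116.00).
ΣA = 4240.00 in², ΣAx̄ = 166600.00 in³, ΣAȳ = 254400.00 in³.
x̄ = 166600.00/4240.00 = 39.29 in; ȳ = 254400.00/4240.00 = 60.00 in.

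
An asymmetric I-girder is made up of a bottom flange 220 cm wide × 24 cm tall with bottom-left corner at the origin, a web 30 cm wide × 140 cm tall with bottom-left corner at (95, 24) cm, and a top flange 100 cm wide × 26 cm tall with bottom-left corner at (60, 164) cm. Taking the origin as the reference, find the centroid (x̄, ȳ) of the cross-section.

x̄ = 110.00 cm, ȳ = 76.02 cm

bottom flange: A = 220 × 24 = 5280.00, centroid at (110.00, 12.00).
web: A = 30 × 140 = 4200.00, centroid at (110.00, 94.00).
top flange: A = 100 × 26 = 2600.00, centroid at (110.00, 177.00).
ΣA = 12080.00 cm²
ΣAx̄ = (5280.00)(110.00) + (4200.00)(110.00) + (2600.00)(110.00) = 1328800.00 cm³
ΣAȳ = (5280.00)(12.00) + (4200.00)(94.00) + (2600.00)(177.00) = 918360.00 cm³
x̄ = 1328800.00 / 12080.00 = 110.00 cm
ȳ = 918360.00 / 12080.00 = 76.02 cm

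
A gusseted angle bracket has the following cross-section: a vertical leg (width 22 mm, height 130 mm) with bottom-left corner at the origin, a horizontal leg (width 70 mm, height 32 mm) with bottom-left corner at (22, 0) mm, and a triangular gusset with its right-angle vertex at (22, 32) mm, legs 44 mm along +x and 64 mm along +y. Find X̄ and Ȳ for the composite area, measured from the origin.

X̄ = 32.39 mm, Ȳ = 45.61 mm

vertical leg: A = 22 × 130 = 2860.00, centroid at (11.00, 65.00).
horizontal leg: A = 70 × 32 = 2240.00, centroid at (57.00, 16.00).
gusset: A = ½·44·64 = 1408.00, centroid at (36.67, 53.33).
ΣA = 6508.00 mm²
ΣAX̄ = (2860.00)(11.00) + (2240.00)(57.00) + (1408.00)(36.67) = 210766.67 mm³
ΣAȲ = (2860.00)(65.00) + (2240.00)(16.00) + (1408.00)(53.33) = 296833.33 mm³
X̄ = 210766.67 / 6508.00 = 32.39 mm
Ȳ = 296833.33 / 6508.00 = 45.61 mm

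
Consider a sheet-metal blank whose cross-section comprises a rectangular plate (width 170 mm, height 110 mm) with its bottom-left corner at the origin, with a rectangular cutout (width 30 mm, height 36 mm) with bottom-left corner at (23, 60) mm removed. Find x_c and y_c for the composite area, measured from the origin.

Part | A | x̄ᵢ | ȳᵢ | A·x̄ᵢ | A·ȳᵢ
plate | 18700.00 | 85.00 | 55.00 | 1589500.00 | 1028500.00
hole | -1080.00 | 38.00 | 78.00 | -41040.00 | -84240.00
Σ | 17620.00 |  |  | 1548460.00 | 944260.00
x_c = 1548460.00 / 17620.00 = 87.88 mm
y_c = 944260.00 / 17620.00 = 53.59 mm

x_c = 87.88 mm, y_c = 53.59 mm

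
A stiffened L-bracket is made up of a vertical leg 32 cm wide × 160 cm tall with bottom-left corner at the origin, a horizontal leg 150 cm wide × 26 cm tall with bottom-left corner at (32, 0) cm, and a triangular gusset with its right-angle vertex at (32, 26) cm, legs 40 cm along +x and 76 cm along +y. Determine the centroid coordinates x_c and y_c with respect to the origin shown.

Part | A | x̄ᵢ | ȳᵢ | A·x̄ᵢ | A·ȳᵢ
vertical leg | 5120.00 | 16.00 | 80.00 | 81920.00 | 409600.00
horizontal leg | 3900.00 | 107.00 | 13.00 | 417300.00 | 50700.00
gusset | 1520.00 | 45.33 | 51.33 | 68906.67 | 78026.67
Σ | 10540.00 |  |  | 568126.67 | 538326.67
x_c = 568126.67 / 10540.00 = 53.90 cm
y_c = 538326.67 / 10540.00 = 51.07 cm

x_c = 53.90 cm, y_c = 51.07 cm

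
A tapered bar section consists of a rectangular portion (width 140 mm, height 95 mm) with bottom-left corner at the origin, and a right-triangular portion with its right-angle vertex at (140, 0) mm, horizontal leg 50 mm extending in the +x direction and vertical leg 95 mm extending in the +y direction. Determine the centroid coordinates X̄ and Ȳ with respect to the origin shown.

X̄ = 83.13 mm, Ȳ = 45.10 mm

rectangular portion: A = 140 × 95 = 13300.00, centroid at (70.00, 47.50).
triangular portion: A = ½·50·95 = 2375.00, centroid at (156.67, 31.67).
ΣA = 15675.00 mm², ΣAX̄ = 1303083.33 mm³, ΣAȲ = 706958.33 mm³.
X̄ = 1303083.33/15675.00 = 83.13 mm; Ȳ = 706958.33/15675.00 = 45.10 mm.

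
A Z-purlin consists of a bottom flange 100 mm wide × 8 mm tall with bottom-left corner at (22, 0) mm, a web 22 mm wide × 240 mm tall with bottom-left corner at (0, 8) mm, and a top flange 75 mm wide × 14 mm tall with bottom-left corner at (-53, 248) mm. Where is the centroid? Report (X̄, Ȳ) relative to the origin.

X̄ = 13.94 mm, Ȳ = 132.79 mm

bottom flange: A = 100 × 8 = 800.00, centroid at (72.00, 4.00).
web: A = 22 × 240 = 5280.00, centroid at (11.00, 128.00).
top flange: A = 75 × 14 = 1050.00, centroid at (-15.50, 255.00).
ΣA = 7130.00 mm², ΣAX̄ = 99405.00 mm³, ΣAȲ = 946790.00 mm³.
X̄ = 99405.00/7130.00 = 13.94 mm; Ȳ = 946790.00/7130.00 = 132.79 mm.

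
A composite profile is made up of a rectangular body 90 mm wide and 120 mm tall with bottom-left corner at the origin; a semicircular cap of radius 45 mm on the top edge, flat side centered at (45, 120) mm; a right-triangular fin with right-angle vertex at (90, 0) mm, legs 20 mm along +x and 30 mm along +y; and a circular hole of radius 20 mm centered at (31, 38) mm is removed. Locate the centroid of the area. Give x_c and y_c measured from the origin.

rectangular body: A = 90 × 120 = 10800.00, centroid at (45.00, 60.00).
semicircular top: A = ½π·45² = 3180.86, centroid at (45.00, 139.10).
triangular fin: A = ½·20·30 = 300.00, centroid at (96.67, 10.00).
hole: A = −π·20² = -1256.64, centroid at (31.00, 38.00).
ΣA = 13024.23 mm², ΣAx_c = 619183.07 mm³, ΣAy_c = 1045701.30 mm³.
x_c = 619183.07/13024.23 = 47.54 mm; y_c = 1045701.30/13024.23 = 80.29 mm.

x_c = 47.54 mm, y_c = 80.29 mm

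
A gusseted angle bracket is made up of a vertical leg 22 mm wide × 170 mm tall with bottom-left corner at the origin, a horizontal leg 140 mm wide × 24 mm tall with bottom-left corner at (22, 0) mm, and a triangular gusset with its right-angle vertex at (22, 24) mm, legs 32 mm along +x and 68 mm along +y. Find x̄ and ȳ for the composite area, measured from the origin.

x̄ = 47.12 mm, ȳ = 49.95 mm

vertical leg: A = 22 × 170 = 3740.00, centroid at (11.00, 85.00).
horizontal leg: A = 140 × 24 = 3360.00, centroid at (92.00, 12.00).
gusset: A = ½·32·68 = 1088.00, centroid at (32.67, 46.67).
ΣA = 8188.00 mm²
ΣAx̄ = (3740.00)(11.00) + (3360.00)(92.00) + (1088.00)(32.67) = 385801.33 mm³
ΣAȳ = (3740.00)(85.00) + (3360.00)(12.00) + (1088.00)(46.67) = 408993.33 mm³
x̄ = 385801.33 / 8188.00 = 47.12 mm
ȳ = 408993.33 / 8188.00 = 49.95 mm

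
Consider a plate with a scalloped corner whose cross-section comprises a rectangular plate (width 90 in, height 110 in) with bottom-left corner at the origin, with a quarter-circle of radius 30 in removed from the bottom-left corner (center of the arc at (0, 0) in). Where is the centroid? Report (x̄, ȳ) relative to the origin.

x̄ = 47.48 in, ȳ = 58.25 in

plate: A = 90 × 110 = 9900.00, centroid at (45.00, 55.00).
removed quarter-circle: A = −¼π·30² = -706.86, centroid at (12.73, 12.73).
ΣA = 9193.14 in², ΣAx̄ = 436500.00 in³, ΣAȳ = 535500.00 in³.
x̄ = 436500.00/9193.14 = 47.48 in; ȳ = 535500.00/9193.14 = 58.25 in.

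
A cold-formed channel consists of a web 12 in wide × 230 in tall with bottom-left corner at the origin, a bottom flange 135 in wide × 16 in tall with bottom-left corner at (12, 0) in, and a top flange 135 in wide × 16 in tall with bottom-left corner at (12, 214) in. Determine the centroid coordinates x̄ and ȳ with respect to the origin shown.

web: A = 12 × 230 = 2760.00, centroid at (6.00, 115.00).
bottom flange: A = 135 × 16 = 2160.00, centroid at (79.50, 8.00).
top flange: A = 135 × 16 = 2160.00, centroid at (79.50, 222.00).
ΣA = 7080.00 in²
ΣAx̄ = (2760.00)(6.00) + (2160.00)(79.50) + (2160.00)(79.50) = 360000.00 in³
ΣAȳ = (2760.00)(115.00) + (2160.00)(8.00) + (2160.00)(222.00) = 814200.00 in³
x̄ = 360000.00 / 7080.00 = 50.85 in
ȳ = 814200.00 / 7080.00 = 115.00 in

x̄ = 50.85 in, ȳ = 115.00 in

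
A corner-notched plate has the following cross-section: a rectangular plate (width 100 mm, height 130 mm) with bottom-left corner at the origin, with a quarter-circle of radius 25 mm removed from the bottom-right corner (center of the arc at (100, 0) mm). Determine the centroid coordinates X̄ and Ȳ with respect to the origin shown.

plate: A = 100 × 130 = 13000.00, centroid at (50.00, 65.00).
removed quarter-circle: A = −¼π·25² = -490.87, centroid at (89.39, 10.61).
ΣA = 12509.13 mm²
ΣAX̄ = (13000.00)(50.00) + (-490.87)(89.39) = 606120.95 mm³
ΣAȲ = (13000.00)(65.00) + (-490.87)(10.61) = 839791.67 mm³
X̄ = 606120.95 / 12509.13 = 48.45 mm
Ȳ = 839791.67 / 12509.13 = 67.13 mm

X̄ = 48.45 mm, Ȳ = 67.13 mm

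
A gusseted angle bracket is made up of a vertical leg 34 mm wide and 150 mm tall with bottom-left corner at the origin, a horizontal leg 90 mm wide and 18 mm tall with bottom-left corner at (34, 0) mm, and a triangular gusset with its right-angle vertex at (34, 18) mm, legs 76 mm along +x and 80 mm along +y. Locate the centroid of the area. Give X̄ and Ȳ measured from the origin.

X̄ = 40.48 mm, Ȳ = 54.60 mm

vertical leg: A = 34 × 150 = 5100.00, centroid at (17.00, 75.00).
horizontal leg: A = 90 × 18 = 1620.00, centroid at (79.00, 9.00).
gusset: A = ½·76·80 = 3040.00, centroid at (59.33, 44.67).
ΣA = 9760.00 mm²
ΣAX̄ = (5100.00)(17.00) + (1620.00)(79.00) + (3040.00)(59.33) = 395053.33 mm³
ΣAȲ = (5100.00)(75.00) + (1620.00)(9.00) + (3040.00)(44.67) = 532866.67 mm³
X̄ = 395053.33 / 9760.00 = 40.48 mm
Ȳ = 532866.67 / 9760.00 = 54.60 mm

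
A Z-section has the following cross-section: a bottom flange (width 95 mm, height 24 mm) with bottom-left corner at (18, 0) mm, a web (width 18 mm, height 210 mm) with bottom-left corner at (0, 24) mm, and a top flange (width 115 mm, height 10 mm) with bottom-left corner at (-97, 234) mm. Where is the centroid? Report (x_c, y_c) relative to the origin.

bottom flange: A = 95 × 24 = 2280.00, centroid at (65.50, 12.00).
web: A = 18 × 210 = 3780.00, centroid at (9.00, 129.00).
top flange: A = 115 × 10 = 1150.00, centroid at (-39.50, 239.00).
ΣA = 7210.00 mm²
ΣAx_c = (2280.00)(65.50) + (3780.00)(9.00) + (1150.00)(-39.50) = 137935.00 mm³
ΣAy_c = (2280.00)(12.00) + (3780.00)(129.00) + (1150.00)(239.00) = 789830.00 mm³
x_c = 137935.00 / 7210.00 = 19.13 mm
y_c = 789830.00 / 7210.00 = 109.55 mm

x_c = 19.13 mm, y_c = 109.55 mm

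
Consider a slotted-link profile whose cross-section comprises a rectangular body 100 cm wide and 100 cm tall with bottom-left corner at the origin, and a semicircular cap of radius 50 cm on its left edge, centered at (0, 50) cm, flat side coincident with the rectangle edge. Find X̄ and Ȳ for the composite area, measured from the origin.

rectangular body: A = 100 × 100 = 10000.00, centroid at (50.00, 50.00).
semicircular end: A = ½π·50² = 3926.99, centroid at (-21.22, 50.00).
ΣA = 13926.99 cm², ΣAX̄ = 416666.67 cm³, ΣAȲ = 696349.54 cm³.
X̄ = 416666.67/13926.99 = 29.92 cm; Ȳ = 696349.54/13926.99 = 50.00 cm.

X̄ = 29.92 cm, Ȳ = 50.00 cm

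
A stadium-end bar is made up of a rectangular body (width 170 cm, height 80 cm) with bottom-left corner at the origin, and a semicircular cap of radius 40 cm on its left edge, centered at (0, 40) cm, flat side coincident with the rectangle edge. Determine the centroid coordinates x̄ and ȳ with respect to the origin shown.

rectangular body: A = 170 × 80 = 13600.00, centroid at (85.00, 40.00).
semicircular end: A = ½π·40² = 2513.27, centroid at (-16.98, 40.00).
ΣA = 16113.27 cm², ΣAx̄ = 1113333.33 cm³, ΣAȳ = 644530.96 cm³.
x̄ = 1113333.33/16113.27 = 69.09 cm; ȳ = 644530.96/16113.27 = 40.00 cm.

x̄ = 69.09 cm, ȳ = 40.00 cm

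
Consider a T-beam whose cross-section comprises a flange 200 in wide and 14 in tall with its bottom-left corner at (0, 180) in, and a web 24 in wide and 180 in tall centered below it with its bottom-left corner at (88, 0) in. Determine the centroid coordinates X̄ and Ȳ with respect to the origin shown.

Part | A | x̄ᵢ | ȳᵢ | A·x̄ᵢ | A·ȳᵢ
web | 4320.00 | 100.00 | 90.00 | 432000.00 | 388800.00
flange | 2800.00 | 100.00 | 187.00 | 280000.00 | 523600.00
Σ | 7120.00 |  |  | 712000.00 | 912400.00
X̄ = 712000.00 / 7120.00 = 100.00 in
Ȳ = 912400.00 / 7120.00 = 128.15 in

X̄ = 100.00 in, Ȳ = 128.15 in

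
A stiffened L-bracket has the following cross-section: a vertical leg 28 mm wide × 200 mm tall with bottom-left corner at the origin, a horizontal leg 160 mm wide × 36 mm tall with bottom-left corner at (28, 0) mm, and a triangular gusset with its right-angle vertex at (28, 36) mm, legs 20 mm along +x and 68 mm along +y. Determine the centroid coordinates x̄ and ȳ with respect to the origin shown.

x̄ = 60.14 mm, ȳ = 58.44 mm

vertical leg: A = 28 × 200 = 5600.00, centroid at (14.00, 100.00).
horizontal leg: A = 160 × 36 = 5760.00, centroid at (108.00, 18.00).
gusset: A = ½·20·68 = 680.00, centroid at (34.67, 58.67).
ΣA = 12040.00 mm², ΣAx̄ = 724053.33 mm³, ΣAȳ = 703573.33 mm³.
x̄ = 724053.33/12040.00 = 60.14 mm; ȳ = 703573.33/12040.00 = 58.44 mm.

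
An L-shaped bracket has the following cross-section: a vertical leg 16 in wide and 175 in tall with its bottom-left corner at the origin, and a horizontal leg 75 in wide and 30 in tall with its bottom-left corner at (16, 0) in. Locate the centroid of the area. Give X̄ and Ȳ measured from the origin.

X̄ = 28.27 in, Ȳ = 55.20 in

Part | A | x̄ᵢ | ȳᵢ | A·x̄ᵢ | A·ȳᵢ
vertical leg | 2800.00 | 8.00 | 87.50 | 22400.00 | 245000.00
horizontal leg | 2250.00 | 53.50 | 15.00 | 120375.00 | 33750.00
Σ | 5050.00 |  |  | 142775.00 | 278750.00
X̄ = 142775.00 / 5050.00 = 28.27 in
Ȳ = 278750.00 / 5050.00 = 55.20 in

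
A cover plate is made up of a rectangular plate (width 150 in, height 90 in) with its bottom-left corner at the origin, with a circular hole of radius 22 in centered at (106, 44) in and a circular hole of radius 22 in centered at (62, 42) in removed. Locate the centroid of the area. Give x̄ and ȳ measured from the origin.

Part | A | x̄ᵢ | ȳᵢ | A·x̄ᵢ | A·ȳᵢ
plate | 13500.00 | 75.00 | 45.00 | 1012500.00 | 607500.00
hole 1 | -1520.53 | 106.00 | 44.00 | -161176.27 | -66903.36
hole 2 | -1520.53 | 62.00 | 42.00 | -94272.91 | -63862.30
Σ | 10458.94 |  |  | 757050.82 | 476734.35
x̄ = 757050.82 / 10458.94 = 72.38 in
ȳ = 476734.35 / 10458.94 = 45.58 in

x̄ = 72.38 in, ȳ = 45.58 in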